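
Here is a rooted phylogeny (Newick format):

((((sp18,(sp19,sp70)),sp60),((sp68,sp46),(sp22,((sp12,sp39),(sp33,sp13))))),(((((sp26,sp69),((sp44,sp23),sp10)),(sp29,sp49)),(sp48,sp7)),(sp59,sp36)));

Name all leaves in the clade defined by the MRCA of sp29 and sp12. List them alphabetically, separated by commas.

Tracing sp29: it sits inside (sp29,sp49).
Tracing sp12: it sits inside (sp12,sp39).
The smallest clade enclosing both is the whole tree (their MRCA is the root), so the answer is all 22 tips in alphabetical order.

sp10, sp12, sp13, sp18, sp19, sp22, sp23, sp26, sp29, sp33, sp36, sp39, sp44, sp46, sp48, sp49, sp59, sp60, sp68, sp69, sp7, sp70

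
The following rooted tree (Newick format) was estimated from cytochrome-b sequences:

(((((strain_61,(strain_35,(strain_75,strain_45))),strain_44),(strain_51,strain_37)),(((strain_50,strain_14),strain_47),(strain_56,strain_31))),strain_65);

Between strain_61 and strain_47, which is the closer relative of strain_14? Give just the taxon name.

The MRCA of strain_14 and strain_47 subtends ((strain_50,strain_14),strain_47) (3 taxa).
The MRCA of strain_14 and strain_61 subtends ((((strain_61,(strain_35,(strain_75,strain_45))),strain_44),(strain_51,strain_37)),(((strain_50,strain_14),strain_47),(strain_56,strain_31))) (12 taxa).
The first is nested inside the second, so strain_14 shares a more recent common ancestor with strain_47.

strain_47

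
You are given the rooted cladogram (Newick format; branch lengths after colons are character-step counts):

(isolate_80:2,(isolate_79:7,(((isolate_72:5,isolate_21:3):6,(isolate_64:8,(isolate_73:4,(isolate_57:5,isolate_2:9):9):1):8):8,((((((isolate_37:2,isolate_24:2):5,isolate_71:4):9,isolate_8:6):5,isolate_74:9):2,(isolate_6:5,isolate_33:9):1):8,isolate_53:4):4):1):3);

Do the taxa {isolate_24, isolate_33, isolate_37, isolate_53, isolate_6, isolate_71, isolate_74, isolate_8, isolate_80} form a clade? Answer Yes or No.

No

The MRCA of the listed taxa is the root, so the smallest clade containing them is the whole tree.
That clade also contains isolate_2, isolate_21, isolate_57, isolate_64, isolate_72, isolate_73, isolate_79, which are not in the proposed group, so the group is not monophyletic.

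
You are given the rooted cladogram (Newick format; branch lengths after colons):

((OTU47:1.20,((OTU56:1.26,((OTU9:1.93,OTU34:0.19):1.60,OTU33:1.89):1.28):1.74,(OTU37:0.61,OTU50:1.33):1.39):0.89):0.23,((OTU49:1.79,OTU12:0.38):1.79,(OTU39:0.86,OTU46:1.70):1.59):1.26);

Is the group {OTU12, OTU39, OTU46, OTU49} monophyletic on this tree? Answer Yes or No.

Yes

The most recent common ancestor of these taxa subtends ((OTU49,OTU12),(OTU39,OTU46)).
That clade has exactly 4 tips — every listed taxon and nothing else — so the group is monophyletic.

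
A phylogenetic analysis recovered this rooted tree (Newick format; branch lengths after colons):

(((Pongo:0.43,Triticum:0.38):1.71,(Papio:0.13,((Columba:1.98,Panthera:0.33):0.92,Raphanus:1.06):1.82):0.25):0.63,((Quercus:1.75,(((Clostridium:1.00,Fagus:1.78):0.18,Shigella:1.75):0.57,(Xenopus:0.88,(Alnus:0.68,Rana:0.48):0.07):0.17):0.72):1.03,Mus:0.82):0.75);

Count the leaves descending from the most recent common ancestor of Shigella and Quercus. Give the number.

The MRCA of Shigella and Quercus is the node subtending (Quercus,(((Clostridium,Fagus),Shigella),(Xenopus,(Alnus,Rana)))).
That clade contains 7 terminal taxa: Alnus, Clostridium, Fagus, Quercus, Rana, Shigella, Xenopus.

7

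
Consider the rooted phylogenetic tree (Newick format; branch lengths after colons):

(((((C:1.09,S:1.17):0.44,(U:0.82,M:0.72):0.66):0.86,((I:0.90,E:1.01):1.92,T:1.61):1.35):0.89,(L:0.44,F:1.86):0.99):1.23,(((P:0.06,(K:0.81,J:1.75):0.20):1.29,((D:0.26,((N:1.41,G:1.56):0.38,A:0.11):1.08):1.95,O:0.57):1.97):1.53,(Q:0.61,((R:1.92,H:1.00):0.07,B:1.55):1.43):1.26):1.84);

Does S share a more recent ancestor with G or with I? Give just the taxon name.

I

The MRCA of S and I subtends (((C,S),(U,M)),((I,E),T)) (7 taxa).
The MRCA of S and G is the root, subtending the entire tree (21 taxa).
The first is nested inside the second, so S shares a more recent common ancestor with I.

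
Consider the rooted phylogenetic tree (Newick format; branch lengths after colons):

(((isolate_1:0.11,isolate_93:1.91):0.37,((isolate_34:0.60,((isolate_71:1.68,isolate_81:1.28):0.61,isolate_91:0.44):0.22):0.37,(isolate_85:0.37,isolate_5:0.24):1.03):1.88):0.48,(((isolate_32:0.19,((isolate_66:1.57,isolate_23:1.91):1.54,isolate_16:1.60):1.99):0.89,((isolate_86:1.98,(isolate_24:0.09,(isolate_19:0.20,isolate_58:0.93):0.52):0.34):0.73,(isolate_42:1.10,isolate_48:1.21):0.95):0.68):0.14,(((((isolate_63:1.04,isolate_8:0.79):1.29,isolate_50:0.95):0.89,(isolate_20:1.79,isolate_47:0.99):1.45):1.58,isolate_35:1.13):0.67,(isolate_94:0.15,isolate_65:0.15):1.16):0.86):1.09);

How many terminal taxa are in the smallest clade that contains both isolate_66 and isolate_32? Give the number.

The MRCA of isolate_66 and isolate_32 is the node subtending (isolate_32,((isolate_66,isolate_23),isolate_16)).
That clade contains 4 terminal taxa: isolate_16, isolate_23, isolate_32, isolate_66.

4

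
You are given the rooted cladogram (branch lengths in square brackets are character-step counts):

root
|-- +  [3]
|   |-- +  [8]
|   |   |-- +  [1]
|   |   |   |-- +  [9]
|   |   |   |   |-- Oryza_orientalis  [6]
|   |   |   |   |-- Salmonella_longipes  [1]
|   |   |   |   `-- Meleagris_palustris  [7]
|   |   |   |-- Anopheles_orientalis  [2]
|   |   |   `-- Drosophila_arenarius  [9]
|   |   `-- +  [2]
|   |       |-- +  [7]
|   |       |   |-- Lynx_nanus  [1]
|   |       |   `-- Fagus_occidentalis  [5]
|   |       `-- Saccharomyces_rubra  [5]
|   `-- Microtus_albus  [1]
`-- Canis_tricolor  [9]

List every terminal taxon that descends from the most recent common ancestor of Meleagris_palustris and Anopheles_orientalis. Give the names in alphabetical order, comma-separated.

Anopheles_orientalis, Drosophila_arenarius, Meleagris_palustris, Oryza_orientalis, Salmonella_longipes

Tracing Meleagris_palustris: it sits inside (Oryza_orientalis,Salmonella_longipes,Meleagris_palustris).
Tracing Anopheles_orientalis: it sits inside ((Oryza_orientalis,Salmonella_longipes,Meleagris_palustris),Anopheles_orientalis,Drosophila_arenarius).
The smallest clade enclosing both is ((Oryza_orientalis,Salmonella_longipes,Meleagris_palustris),Anopheles_orientalis,Drosophila_arenarius); the answer is its 5 terminal taxa in alphabetical order.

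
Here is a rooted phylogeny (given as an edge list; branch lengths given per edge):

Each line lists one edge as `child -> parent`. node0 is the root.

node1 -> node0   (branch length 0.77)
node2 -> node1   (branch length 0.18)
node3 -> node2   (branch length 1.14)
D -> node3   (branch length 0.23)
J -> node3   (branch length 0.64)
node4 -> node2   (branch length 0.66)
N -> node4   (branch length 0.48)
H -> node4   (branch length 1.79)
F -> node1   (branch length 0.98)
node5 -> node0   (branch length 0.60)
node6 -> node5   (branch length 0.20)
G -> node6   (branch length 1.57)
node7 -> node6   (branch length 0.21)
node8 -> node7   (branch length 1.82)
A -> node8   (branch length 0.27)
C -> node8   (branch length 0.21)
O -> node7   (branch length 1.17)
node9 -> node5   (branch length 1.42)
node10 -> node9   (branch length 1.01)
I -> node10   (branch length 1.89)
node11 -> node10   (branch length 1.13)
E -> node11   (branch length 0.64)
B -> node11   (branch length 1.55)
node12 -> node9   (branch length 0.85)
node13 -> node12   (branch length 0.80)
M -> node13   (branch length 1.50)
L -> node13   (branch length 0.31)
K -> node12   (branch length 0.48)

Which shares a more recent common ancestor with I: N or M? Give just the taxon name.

The MRCA of I and M subtends ((I,(E,B)),((M,L),K)) (6 taxa).
The MRCA of I and N is the root, subtending the entire tree (15 taxa).
The first is nested inside the second, so I shares a more recent common ancestor with M.

M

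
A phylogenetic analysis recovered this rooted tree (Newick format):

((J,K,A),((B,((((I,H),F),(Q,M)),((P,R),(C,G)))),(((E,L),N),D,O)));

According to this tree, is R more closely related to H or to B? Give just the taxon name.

H

The MRCA of R and H subtends ((((I,H),F),(Q,M)),((P,R),(C,G))) (9 taxa).
The MRCA of R and B subtends (B,((((I,H),F),(Q,M)),((P,R),(C,G)))) (10 taxa).
The first is nested inside the second, so R shares a more recent common ancestor with H.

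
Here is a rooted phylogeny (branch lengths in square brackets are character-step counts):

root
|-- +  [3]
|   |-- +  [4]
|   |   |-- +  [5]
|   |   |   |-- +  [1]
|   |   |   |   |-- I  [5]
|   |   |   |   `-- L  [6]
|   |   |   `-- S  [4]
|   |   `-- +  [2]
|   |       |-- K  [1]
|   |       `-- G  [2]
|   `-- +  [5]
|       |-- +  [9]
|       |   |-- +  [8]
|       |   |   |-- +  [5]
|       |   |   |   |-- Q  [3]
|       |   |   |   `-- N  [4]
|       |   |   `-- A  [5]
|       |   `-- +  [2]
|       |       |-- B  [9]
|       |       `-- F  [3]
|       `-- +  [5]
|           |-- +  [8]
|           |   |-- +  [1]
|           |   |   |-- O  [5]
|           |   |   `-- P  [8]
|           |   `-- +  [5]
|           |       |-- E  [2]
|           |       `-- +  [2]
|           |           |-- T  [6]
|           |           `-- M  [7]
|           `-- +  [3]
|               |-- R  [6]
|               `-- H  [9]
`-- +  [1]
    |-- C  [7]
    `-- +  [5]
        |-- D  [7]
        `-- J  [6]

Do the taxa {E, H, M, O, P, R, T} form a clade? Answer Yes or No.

The most recent common ancestor of these taxa subtends (((O,P),(E,(T,M))),(R,H)).
That clade has exactly 7 tips — every listed taxon and nothing else — so the group is monophyletic.

Yes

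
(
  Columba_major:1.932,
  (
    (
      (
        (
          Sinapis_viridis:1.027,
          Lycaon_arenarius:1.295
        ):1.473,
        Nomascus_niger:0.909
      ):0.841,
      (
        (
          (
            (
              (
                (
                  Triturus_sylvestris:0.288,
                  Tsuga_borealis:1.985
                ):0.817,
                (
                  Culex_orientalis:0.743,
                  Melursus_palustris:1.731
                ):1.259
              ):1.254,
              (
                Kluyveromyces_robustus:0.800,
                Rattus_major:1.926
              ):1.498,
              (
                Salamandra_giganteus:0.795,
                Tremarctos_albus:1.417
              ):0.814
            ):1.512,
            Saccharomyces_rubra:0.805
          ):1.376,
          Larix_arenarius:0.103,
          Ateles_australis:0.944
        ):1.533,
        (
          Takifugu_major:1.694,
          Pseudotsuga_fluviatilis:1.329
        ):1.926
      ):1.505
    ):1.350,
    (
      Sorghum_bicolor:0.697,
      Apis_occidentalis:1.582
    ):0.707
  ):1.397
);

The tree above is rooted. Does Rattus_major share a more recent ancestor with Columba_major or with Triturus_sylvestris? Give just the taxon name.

Triturus_sylvestris

The MRCA of Rattus_major and Triturus_sylvestris subtends (((Triturus_sylvestris,Tsuga_borealis),(Culex_orientalis,Melursus_palustris)),(Kluyveromyces_robustus,Rattus_major),(Salamandra_giganteus,Tremarctos_albus)) (8 taxa).
The MRCA of Rattus_major and Columba_major is the root, subtending the entire tree (19 taxa).
The first is nested inside the second, so Rattus_major shares a more recent common ancestor with Triturus_sylvestris.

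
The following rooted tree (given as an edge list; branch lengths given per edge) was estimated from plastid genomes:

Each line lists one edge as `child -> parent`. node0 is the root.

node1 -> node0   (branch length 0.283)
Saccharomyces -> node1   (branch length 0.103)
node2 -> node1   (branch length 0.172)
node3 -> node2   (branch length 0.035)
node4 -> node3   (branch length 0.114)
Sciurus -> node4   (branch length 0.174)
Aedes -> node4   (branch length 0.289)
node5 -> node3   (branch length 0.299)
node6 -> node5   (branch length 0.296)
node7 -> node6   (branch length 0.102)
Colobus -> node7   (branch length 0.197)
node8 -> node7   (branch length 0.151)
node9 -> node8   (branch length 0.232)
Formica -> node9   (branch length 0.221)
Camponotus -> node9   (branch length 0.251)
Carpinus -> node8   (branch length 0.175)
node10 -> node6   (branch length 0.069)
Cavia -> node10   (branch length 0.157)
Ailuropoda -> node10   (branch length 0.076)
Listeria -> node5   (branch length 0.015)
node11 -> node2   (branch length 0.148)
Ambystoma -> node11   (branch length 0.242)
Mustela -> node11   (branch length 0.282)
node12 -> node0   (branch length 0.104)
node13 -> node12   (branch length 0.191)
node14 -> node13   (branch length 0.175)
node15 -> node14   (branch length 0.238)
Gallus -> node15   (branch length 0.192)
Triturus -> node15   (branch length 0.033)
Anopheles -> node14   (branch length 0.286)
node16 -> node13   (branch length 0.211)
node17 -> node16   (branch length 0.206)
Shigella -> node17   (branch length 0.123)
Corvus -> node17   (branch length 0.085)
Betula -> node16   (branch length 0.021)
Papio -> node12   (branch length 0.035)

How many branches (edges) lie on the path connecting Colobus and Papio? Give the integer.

9

The MRCA of Colobus and Papio is the root of the tree.
From Colobus up to that node: 7 branches. From Papio up to the same node: 2 branches. Total: 7 + 2 = 9.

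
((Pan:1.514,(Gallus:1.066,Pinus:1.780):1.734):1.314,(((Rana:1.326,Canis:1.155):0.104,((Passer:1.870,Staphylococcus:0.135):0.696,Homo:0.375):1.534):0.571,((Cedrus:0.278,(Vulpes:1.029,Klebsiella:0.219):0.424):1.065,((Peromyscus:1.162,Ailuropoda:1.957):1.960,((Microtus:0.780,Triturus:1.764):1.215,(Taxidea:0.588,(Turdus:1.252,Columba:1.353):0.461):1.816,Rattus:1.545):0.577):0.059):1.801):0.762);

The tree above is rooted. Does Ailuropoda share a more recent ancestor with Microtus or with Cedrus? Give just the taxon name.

The MRCA of Ailuropoda and Microtus subtends ((Peromyscus,Ailuropoda),((Microtus,Triturus),(Taxidea,(Turdus,Columba)),Rattus)) (8 taxa).
The MRCA of Ailuropoda and Cedrus subtends ((Cedrus,(Vulpes,Klebsiella)),((Peromyscus,Ailuropoda),((Microtus,Triturus),(Taxidea,(Turdus,Columba)),Rattus))) (11 taxa).
The first is nested inside the second, so Ailuropoda shares a more recent common ancestor with Microtus.

Microtus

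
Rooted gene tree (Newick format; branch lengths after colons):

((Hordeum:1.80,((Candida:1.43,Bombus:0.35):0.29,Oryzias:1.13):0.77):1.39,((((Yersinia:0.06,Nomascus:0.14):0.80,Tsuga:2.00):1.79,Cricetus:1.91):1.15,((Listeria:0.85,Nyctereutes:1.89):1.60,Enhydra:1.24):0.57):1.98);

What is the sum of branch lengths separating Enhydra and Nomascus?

The path runs Enhydra → … → MRCA → … → Nomascus; the MRCA is the node subtending ((((Yersinia,Nomascus),Tsuga),Cricetus),((Listeria,Nyctereutes),Enhydra)).
Branch lengths along that path: 1.24 + 0.57 + 1.15 + 1.79 + 0.80 + 0.14 = 5.69.

5.69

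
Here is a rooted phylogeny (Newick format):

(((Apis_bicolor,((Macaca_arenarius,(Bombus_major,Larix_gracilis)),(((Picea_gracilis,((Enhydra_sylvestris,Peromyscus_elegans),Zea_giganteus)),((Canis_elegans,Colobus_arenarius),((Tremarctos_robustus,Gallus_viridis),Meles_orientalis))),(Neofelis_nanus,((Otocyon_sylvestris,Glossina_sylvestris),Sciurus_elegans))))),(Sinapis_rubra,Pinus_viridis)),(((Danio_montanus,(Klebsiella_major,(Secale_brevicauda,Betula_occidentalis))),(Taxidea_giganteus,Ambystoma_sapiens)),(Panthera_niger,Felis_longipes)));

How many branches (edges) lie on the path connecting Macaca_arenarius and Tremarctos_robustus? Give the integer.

The MRCA of Macaca_arenarius and Tremarctos_robustus is the node subtending ((Macaca_arenarius,(Bombus_major,Larix_gracilis)),(((Picea_gracilis,((Enhydra_sylvestris,Peromyscus_elegans),Zea_giganteus)),((Canis_elegans,Colobus_arenarius),((Tremarctos_robustus,Gallus_viridis),Meles_orientalis))),(Neofelis_nanus,((Otocyon_sylvestris,Glossina_sylvestris),Sciurus_elegans)))).
From Macaca_arenarius up to that node: 2 branches. From Tremarctos_robustus up to the same node: 6 branches. Total: 2 + 6 = 8.

8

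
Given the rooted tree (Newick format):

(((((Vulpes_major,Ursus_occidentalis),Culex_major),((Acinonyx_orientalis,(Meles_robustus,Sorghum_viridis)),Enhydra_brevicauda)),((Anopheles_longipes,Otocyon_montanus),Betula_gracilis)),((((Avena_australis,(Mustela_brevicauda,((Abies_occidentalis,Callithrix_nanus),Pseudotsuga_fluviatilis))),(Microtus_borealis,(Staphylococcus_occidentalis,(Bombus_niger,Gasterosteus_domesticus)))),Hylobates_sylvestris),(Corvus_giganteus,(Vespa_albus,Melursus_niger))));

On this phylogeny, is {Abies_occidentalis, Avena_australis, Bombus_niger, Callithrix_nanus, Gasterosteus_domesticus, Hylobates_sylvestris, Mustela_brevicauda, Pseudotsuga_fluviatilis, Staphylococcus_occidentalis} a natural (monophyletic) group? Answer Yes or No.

No

The MRCA of the listed taxa subtends (((Avena_australis,(Mustela_brevicauda,((Abies_occidentalis,Callithrix_nanus),Pseudotsuga_fluviatilis))),(Microtus_borealis,(Staphylococcus_occidentalis,(Bombus_niger,Gasterosteus_domesticus)))),Hylobates_sylvestris).
That clade also contains Microtus_borealis, which is not in the proposed group, so the group is not monophyletic.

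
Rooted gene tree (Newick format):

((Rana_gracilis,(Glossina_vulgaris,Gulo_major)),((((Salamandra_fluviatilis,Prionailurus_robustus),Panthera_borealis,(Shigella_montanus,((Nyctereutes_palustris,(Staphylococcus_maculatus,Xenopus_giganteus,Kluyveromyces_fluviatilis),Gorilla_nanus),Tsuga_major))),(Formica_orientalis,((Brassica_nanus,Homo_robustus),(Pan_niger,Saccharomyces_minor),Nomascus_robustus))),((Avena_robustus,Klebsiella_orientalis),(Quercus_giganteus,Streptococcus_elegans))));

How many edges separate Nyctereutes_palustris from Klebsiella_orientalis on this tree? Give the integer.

9

The MRCA of Nyctereutes_palustris and Klebsiella_orientalis is the node subtending ((((Salamandra_fluviatilis,Prionailurus_robustus),Panthera_borealis,(Shigella_montanus,((Nyctereutes_palustris,(Staphylococcus_maculatus,Xenopus_giganteus,Kluyveromyces_fluviatilis),Gorilla_nanus),Tsuga_major))),(Formica_orientalis,((Brassica_nanus,Homo_robustus),(Pan_niger,Saccharomyces_minor),Nomascus_robustus))),((Avena_robustus,Klebsiella_orientalis),(Quercus_giganteus,Streptococcus_elegans))).
From Nyctereutes_palustris up to that node: 6 branches. From Klebsiella_orientalis up to the same node: 3 branches. Total: 6 + 3 = 9.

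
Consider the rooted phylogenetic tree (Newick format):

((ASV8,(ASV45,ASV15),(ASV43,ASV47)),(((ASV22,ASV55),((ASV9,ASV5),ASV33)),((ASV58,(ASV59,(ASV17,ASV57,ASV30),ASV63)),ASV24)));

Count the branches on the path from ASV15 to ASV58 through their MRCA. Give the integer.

7

The MRCA of ASV15 and ASV58 is the root of the tree.
From ASV15 up to that node: 3 branches. From ASV58 up to the same node: 4 branches. Total: 3 + 4 = 7.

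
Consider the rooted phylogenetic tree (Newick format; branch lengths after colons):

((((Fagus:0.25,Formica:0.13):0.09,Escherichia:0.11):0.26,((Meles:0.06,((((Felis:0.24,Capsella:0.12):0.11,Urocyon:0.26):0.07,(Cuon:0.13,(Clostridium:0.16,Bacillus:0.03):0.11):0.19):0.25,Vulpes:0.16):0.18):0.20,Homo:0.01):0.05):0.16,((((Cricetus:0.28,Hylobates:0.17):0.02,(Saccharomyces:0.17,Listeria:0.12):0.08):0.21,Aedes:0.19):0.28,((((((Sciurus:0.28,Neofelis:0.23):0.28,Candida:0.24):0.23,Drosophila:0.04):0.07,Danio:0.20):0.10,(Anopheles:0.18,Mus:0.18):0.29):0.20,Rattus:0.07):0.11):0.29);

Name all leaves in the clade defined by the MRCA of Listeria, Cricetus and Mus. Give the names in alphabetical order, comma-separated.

Aedes, Anopheles, Candida, Cricetus, Danio, Drosophila, Hylobates, Listeria, Mus, Neofelis, Rattus, Saccharomyces, Sciurus

Tracing Listeria: it sits inside (Saccharomyces,Listeria).
Tracing Cricetus: it sits inside (Cricetus,Hylobates).
Tracing Mus: it sits inside (Anopheles,Mus).
The smallest clade enclosing all 3 is ((((Cricetus,Hylobates),(Saccharomyces,Listeria)),Aedes),((((((Sciurus,Neofelis),Candida),Drosophila),Danio),(Anopheles,Mus)),Rattus)); the answer is its 13 terminal taxa in alphabetical order.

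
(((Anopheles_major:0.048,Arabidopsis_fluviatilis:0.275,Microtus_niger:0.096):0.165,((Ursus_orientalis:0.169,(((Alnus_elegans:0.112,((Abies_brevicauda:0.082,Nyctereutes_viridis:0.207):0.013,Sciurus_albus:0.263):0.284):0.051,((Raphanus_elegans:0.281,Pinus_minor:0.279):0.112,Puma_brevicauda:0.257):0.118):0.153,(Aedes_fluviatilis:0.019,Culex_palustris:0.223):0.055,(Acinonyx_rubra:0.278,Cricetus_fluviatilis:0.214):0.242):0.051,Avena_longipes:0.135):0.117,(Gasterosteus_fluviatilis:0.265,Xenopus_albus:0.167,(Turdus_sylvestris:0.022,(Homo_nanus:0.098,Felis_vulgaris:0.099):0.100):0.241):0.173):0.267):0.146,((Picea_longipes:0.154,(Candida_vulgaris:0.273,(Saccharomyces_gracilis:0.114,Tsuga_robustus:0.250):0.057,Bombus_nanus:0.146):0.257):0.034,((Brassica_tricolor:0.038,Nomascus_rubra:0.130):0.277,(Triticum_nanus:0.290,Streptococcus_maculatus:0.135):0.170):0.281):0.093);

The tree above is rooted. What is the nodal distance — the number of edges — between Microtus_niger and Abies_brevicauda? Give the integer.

10

The MRCA of Microtus_niger and Abies_brevicauda is the node subtending ((Anopheles_major,Arabidopsis_fluviatilis,Microtus_niger),((Ursus_orientalis,(((Alnus_elegans,((Abies_brevicauda,Nyctereutes_viridis),Sciurus_albus)),((Raphanus_elegans,Pinus_minor),Puma_brevicauda)),(Aedes_fluviatilis,Culex_palustris),(Acinonyx_rubra,Cricetus_fluviatilis)),Avena_longipes),(Gasterosteus_fluviatilis,Xenopus_albus,(Turdus_sylvestris,(Homo_nanus,Felis_vulgaris))))).
From Microtus_niger up to that node: 2 branches. From Abies_brevicauda up to the same node: 8 branches. Total: 2 + 8 = 10.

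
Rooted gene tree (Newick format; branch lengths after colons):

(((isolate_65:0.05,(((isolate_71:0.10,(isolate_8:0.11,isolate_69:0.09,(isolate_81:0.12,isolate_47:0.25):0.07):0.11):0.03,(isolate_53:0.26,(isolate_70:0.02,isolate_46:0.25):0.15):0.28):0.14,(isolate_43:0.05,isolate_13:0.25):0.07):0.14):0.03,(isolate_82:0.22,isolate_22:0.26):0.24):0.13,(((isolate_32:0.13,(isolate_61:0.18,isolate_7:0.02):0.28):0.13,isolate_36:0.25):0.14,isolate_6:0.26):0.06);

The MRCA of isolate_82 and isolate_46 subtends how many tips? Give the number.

The MRCA of isolate_82 and isolate_46 is the node subtending ((isolate_65,(((isolate_71,(isolate_8,isolate_69,(isolate_81,isolate_47))),(isolate_53,(isolate_70,isolate_46))),(isolate_43,isolate_13))),(isolate_82,isolate_22)).
That clade contains 13 terminal taxa: isolate_13, isolate_22, isolate_43, isolate_46, isolate_47, isolate_53, isolate_65, isolate_69, isolate_70, isolate_71, isolate_8, isolate_81, isolate_82.

13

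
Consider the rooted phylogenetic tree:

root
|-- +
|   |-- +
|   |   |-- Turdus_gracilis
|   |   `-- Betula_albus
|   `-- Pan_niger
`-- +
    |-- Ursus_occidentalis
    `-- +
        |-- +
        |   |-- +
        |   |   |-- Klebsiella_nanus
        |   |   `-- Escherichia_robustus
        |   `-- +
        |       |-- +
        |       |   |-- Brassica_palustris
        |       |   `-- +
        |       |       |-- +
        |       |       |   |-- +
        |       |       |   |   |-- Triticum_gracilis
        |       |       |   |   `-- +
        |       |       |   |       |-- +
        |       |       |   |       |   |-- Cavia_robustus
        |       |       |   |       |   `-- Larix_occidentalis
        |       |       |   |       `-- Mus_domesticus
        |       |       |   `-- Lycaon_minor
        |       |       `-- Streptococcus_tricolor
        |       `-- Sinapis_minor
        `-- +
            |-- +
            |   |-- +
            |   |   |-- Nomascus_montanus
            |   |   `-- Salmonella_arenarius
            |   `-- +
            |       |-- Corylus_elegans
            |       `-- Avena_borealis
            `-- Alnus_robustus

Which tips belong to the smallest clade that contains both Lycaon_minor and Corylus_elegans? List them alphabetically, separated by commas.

Alnus_robustus, Avena_borealis, Brassica_palustris, Cavia_robustus, Corylus_elegans, Escherichia_robustus, Klebsiella_nanus, Larix_occidentalis, Lycaon_minor, Mus_domesticus, Nomascus_montanus, Salmonella_arenarius, Sinapis_minor, Streptococcus_tricolor, Triticum_gracilis

Tracing Lycaon_minor: it sits inside ((Triticum_gracilis,((Cavia_robustus,Larix_occidentalis),Mus_domesticus)),Lycaon_minor).
Tracing Corylus_elegans: it sits inside (Corylus_elegans,Avena_borealis).
The smallest clade enclosing both is (((Klebsiella_nanus,Escherichia_robustus),((Brassica_palustris,(((Triticum_gracilis,((Cavia_robustus,Larix_occidentalis),Mus_domesticus)),Lycaon_minor),Streptococcus_tricolor)),Sinapis_minor)),(((Nomascus_montanus,Salmonella_arenarius),(Corylus_elegans,Avena_borealis)),Alnus_robustus)); the answer is its 15 terminal taxa in alphabetical order.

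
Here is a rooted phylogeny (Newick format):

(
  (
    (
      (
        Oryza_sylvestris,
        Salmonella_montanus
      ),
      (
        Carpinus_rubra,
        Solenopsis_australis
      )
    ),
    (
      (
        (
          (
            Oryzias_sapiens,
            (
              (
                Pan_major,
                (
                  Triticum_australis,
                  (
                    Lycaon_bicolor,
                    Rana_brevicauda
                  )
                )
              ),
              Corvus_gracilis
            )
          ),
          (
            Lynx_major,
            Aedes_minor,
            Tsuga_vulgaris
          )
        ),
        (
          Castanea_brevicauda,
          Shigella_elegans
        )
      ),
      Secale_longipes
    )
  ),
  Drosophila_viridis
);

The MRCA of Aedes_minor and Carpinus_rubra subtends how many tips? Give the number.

The MRCA of Aedes_minor and Carpinus_rubra is the node subtending (((Oryza_sylvestris,Salmonella_montanus),(Carpinus_rubra,Solenopsis_australis)),((((Oryzias_sapiens,((Pan_major,(Triticum_australis,(Lycaon_bicolor,Rana_brevicauda))),Corvus_gracilis)),(Lynx_major,Aedes_minor,Tsuga_vulgaris)),(Castanea_brevicauda,Shigella_elegans)),Secale_longipes)).
That clade contains 16 terminal taxa: Aedes_minor, Carpinus_rubra, Castanea_brevicauda, Corvus_gracilis, Lycaon_bicolor, Lynx_major, Oryza_sylvestris, Oryzias_sapiens, Pan_major, Rana_brevicauda, Salmonella_montanus, Secale_longipes, Shigella_elegans, Solenopsis_australis, Triticum_australis, Tsuga_vulgaris.

16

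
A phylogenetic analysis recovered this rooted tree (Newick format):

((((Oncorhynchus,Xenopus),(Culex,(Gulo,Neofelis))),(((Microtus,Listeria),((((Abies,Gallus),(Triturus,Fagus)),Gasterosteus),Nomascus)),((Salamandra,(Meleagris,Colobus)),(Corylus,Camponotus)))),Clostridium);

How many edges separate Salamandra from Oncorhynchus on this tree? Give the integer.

7

The MRCA of Salamandra and Oncorhynchus is the node subtending (((Oncorhynchus,Xenopus),(Culex,(Gulo,Neofelis))),(((Microtus,Listeria),((((Abies,Gallus),(Triturus,Fagus)),Gasterosteus),Nomascus)),((Salamandra,(Meleagris,Colobus)),(Corylus,Camponotus)))).
From Salamandra up to that node: 4 branches. From Oncorhynchus up to the same node: 3 branches. Total: 4 + 3 = 7.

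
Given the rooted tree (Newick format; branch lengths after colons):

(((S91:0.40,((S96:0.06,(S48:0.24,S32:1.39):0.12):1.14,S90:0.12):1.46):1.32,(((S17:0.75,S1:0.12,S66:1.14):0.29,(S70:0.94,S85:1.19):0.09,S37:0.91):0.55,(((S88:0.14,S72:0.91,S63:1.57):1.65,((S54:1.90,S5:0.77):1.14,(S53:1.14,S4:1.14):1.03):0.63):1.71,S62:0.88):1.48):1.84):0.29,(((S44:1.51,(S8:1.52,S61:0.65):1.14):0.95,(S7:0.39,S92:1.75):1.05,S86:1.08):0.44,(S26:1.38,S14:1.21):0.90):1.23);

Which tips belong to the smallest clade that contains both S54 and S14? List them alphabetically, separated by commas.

Tracing S54: it sits inside (S54,S5).
Tracing S14: it sits inside (S26,S14).
The smallest clade enclosing both is the whole tree (their MRCA is the root), so the answer is all 27 tips in alphabetical order.

S1, S14, S17, S26, S32, S37, S4, S44, S48, S5, S53, S54, S61, S62, S63, S66, S7, S70, S72, S8, S85, S86, S88, S90, S91, S92, S96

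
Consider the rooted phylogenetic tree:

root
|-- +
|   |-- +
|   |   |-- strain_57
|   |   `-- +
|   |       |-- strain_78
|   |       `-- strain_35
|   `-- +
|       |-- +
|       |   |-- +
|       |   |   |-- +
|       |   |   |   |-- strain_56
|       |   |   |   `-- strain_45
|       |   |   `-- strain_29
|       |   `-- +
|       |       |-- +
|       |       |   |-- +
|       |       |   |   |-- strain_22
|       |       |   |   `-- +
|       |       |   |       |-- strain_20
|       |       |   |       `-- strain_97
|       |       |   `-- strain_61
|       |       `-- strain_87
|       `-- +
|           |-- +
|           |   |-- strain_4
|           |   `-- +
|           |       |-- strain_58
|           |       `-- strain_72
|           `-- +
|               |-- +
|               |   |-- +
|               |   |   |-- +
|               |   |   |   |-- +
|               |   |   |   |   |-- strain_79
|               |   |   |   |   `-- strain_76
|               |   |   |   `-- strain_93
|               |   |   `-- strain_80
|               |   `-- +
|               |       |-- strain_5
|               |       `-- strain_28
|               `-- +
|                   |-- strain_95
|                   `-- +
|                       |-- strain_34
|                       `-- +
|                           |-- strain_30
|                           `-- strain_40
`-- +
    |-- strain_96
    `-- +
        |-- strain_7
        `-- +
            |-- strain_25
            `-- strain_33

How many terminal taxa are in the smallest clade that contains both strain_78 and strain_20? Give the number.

24

The MRCA of strain_78 and strain_20 is the node subtending ((strain_57,(strain_78,strain_35)),((((strain_56,strain_45),strain_29),(((strain_22,(strain_20,strain_97)),strain_61),strain_87)),((strain_4,(strain_58,strain_72)),(((((strain_79,strain_76),strain_93),strain_80),(strain_5,strain_28)),(strain_95,(strain_34,(strain_30,strain_40))))))).
That clade contains 24 terminal taxa: strain_20, strain_22, strain_28, strain_29, strain_30, strain_34, strain_35, strain_4, strain_40, strain_45, strain_5, strain_56, strain_57, strain_58, strain_61, strain_72, strain_76, strain_78, strain_79, strain_80, strain_87, strain_93, strain_95, strain_97.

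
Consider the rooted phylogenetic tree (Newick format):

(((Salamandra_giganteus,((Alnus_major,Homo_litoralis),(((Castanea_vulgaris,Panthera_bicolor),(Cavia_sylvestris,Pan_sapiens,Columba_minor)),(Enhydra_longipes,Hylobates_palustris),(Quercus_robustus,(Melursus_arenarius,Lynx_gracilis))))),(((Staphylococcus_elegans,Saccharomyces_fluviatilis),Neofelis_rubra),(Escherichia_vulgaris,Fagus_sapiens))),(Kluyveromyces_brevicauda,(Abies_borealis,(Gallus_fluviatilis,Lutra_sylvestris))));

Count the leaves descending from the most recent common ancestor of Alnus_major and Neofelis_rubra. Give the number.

18

The MRCA of Alnus_major and Neofelis_rubra is the node subtending ((Salamandra_giganteus,((Alnus_major,Homo_litoralis),(((Castanea_vulgaris,Panthera_bicolor),(Cavia_sylvestris,Pan_sapiens,Columba_minor)),(Enhydra_longipes,Hylobates_palustris),(Quercus_robustus,(Melursus_arenarius,Lynx_gracilis))))),(((Staphylococcus_elegans,Saccharomyces_fluviatilis),Neofelis_rubra),(Escherichia_vulgaris,Fagus_sapiens))).
That clade contains 18 terminal taxa: Alnus_major, Castanea_vulgaris, Cavia_sylvestris, Columba_minor, Enhydra_longipes, Escherichia_vulgaris, Fagus_sapiens, Homo_litoralis, Hylobates_palustris, Lynx_gracilis, Melursus_arenarius, Neofelis_rubra, Pan_sapiens, Panthera_bicolor, Quercus_robustus, Saccharomyces_fluviatilis, Salamandra_giganteus, Staphylococcus_elegans.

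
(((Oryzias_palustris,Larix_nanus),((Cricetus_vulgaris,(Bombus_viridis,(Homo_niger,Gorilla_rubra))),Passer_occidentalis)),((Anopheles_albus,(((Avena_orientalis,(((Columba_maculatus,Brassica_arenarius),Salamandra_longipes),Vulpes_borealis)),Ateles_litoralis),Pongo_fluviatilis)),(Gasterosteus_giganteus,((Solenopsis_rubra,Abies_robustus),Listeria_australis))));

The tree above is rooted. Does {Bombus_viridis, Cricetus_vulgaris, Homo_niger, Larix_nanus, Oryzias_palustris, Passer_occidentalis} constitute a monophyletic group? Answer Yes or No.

No

The MRCA of the listed taxa subtends ((Oryzias_palustris,Larix_nanus),((Cricetus_vulgaris,(Bombus_viridis,(Homo_niger,Gorilla_rubra))),Passer_occidentalis)).
That clade also contains Gorilla_rubra, which is not in the proposed group, so the group is not monophyletic.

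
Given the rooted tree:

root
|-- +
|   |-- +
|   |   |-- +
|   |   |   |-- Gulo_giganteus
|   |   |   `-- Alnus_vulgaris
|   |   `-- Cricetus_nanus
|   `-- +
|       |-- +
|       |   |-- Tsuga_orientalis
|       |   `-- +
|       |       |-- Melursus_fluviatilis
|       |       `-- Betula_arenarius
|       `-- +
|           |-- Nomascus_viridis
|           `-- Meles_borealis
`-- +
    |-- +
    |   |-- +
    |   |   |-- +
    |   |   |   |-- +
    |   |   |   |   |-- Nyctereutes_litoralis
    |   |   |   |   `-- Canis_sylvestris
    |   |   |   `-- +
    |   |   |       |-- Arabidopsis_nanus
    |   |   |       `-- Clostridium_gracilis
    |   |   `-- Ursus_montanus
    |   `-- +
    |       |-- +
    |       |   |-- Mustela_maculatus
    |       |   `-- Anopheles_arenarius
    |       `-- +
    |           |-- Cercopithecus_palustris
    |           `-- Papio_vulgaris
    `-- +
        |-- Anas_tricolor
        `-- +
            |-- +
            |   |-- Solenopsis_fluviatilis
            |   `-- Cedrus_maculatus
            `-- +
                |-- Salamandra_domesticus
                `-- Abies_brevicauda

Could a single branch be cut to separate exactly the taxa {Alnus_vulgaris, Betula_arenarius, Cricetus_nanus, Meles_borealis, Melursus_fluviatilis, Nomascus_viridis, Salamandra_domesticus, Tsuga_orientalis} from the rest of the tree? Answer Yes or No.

The MRCA of the listed taxa is the root, so the smallest clade containing them is the whole tree.
That clade also contains Abies_brevicauda, Anas_tricolor, Anopheles_arenarius, Arabidopsis_nanus, Canis_sylvestris, Cedrus_maculatus, Cercopithecus_palustris, Clostridium_gracilis, Gulo_giganteus, Mustela_maculatus, Nyctereutes_litoralis, Papio_vulgaris, Solenopsis_fluviatilis, Ursus_montanus, which are not in the proposed group, so the group is not monophyletic.

No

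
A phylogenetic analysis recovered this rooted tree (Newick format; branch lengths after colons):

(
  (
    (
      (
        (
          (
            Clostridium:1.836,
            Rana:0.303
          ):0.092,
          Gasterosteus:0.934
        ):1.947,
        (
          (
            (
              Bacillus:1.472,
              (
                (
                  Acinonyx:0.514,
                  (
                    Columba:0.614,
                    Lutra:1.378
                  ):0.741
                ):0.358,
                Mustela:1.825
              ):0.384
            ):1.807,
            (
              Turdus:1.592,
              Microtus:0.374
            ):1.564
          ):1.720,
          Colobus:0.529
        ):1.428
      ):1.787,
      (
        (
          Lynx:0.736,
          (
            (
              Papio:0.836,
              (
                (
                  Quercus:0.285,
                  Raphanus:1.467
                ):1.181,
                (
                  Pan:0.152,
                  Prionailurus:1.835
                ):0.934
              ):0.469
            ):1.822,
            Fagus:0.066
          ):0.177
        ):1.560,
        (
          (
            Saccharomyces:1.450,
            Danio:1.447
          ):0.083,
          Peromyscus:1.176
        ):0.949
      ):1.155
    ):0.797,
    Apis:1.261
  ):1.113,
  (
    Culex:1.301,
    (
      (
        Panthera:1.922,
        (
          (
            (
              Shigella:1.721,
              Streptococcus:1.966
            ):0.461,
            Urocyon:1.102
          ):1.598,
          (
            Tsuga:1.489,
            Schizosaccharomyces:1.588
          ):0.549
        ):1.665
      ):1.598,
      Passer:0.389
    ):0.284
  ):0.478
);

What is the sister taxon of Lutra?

Columba

Lutra attaches to the tree at the node subtending (Columba,Lutra).
The other lineage descending from that same node — the sister group — is the single tip Columba.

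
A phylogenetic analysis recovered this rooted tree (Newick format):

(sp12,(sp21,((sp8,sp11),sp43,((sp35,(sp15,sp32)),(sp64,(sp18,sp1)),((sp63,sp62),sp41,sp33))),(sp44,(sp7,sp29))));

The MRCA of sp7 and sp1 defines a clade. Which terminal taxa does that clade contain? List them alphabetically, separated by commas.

Tracing sp7: it sits inside (sp7,sp29).
Tracing sp1: it sits inside (sp18,sp1).
The smallest clade enclosing both is (sp21,((sp8,sp11),sp43,((sp35,(sp15,sp32)),(sp64,(sp18,sp1)),((sp63,sp62),sp41,sp33))),(sp44,(sp7,sp29))); the answer is its 17 terminal taxa in alphabetical order.

sp1, sp11, sp15, sp18, sp21, sp29, sp32, sp33, sp35, sp41, sp43, sp44, sp62, sp63, sp64, sp7, sp8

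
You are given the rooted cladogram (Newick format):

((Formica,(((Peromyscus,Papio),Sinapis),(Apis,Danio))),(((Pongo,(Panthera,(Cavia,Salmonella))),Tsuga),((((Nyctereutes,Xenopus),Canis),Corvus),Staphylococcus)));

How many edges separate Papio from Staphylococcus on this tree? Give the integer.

The MRCA of Papio and Staphylococcus is the root of the tree.
From Papio up to that node: 5 branches. From Staphylococcus up to the same node: 3 branches. Total: 5 + 3 = 8.

8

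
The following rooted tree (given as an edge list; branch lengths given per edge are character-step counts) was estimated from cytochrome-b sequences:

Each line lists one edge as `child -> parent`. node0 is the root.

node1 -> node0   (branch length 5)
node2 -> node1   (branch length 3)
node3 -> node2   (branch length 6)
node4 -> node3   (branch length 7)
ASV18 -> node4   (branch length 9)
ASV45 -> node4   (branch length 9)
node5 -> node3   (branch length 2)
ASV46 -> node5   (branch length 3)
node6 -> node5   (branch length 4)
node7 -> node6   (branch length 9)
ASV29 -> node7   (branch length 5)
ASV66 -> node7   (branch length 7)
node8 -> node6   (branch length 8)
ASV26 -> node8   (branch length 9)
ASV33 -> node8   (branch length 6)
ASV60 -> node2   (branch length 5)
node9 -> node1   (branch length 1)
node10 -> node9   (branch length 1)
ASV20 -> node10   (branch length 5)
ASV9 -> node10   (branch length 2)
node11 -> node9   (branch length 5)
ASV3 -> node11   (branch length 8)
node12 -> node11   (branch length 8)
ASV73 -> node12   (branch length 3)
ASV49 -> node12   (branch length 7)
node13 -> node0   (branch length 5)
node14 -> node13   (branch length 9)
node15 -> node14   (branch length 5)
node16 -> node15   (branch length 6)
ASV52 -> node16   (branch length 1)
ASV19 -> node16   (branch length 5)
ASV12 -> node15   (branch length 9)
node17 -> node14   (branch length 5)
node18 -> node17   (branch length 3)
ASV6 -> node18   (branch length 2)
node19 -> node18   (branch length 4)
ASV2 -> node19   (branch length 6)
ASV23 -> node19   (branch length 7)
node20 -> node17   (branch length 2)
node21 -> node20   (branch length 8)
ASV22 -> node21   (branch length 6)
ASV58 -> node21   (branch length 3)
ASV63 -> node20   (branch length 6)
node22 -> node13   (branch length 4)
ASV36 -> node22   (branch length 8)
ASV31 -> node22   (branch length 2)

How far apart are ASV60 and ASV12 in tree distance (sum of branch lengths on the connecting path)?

41

The path runs ASV60 → … → MRCA → … → ASV12; the MRCA is the root of the tree.
Branch lengths along that path: 5 + 3 + 5 + 5 + 9 + 5 + 9 = 41.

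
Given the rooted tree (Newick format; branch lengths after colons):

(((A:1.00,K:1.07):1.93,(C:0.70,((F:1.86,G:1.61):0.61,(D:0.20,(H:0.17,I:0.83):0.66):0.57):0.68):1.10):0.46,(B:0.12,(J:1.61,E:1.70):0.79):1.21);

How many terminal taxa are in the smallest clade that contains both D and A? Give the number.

8

The MRCA of D and A is the node subtending ((A,K),(C,((F,G),(D,(H,I))))).
That clade contains 8 terminal taxa: A, C, D, F, G, H, I, K.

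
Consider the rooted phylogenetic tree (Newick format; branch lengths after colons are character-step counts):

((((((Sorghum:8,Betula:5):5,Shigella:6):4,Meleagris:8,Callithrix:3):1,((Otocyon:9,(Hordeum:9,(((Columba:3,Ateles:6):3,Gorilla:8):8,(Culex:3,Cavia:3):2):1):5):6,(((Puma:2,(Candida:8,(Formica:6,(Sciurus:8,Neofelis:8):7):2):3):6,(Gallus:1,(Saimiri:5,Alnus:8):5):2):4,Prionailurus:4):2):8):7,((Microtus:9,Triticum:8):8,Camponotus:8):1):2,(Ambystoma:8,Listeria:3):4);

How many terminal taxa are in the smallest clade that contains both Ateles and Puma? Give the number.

The MRCA of Ateles and Puma is the node subtending ((Otocyon,(Hordeum,(((Columba,Ateles),Gorilla),(Culex,Cavia)))),(((Puma,(Candida,(Formica,(Sciurus,Neofelis)))),(Gallus,(Saimiri,Alnus))),Prionailurus)).
That clade contains 16 terminal taxa: Alnus, Ateles, Candida, Cavia, Columba, Culex, Formica, Gallus, Gorilla, Hordeum, Neofelis, Otocyon, Prionailurus, Puma, Saimiri, Sciurus.

16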